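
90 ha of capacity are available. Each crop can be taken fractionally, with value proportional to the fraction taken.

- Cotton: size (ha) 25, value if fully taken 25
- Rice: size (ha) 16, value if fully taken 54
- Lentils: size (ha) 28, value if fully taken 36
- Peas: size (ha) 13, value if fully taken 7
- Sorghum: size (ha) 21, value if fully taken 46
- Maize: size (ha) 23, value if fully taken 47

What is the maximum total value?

185

Best value per unit of size first: Rice 54/16≈3.38, Sorghum 46/21≈2.19, Maize 47/23≈2.04, Lentils 36/28≈1.29, Cotton 25/25≈1, Peas 7/13≈0.538.
All 16 ha of Rice fit (value 54) → 74 remain.
Sorghum: take in full, 21 ha for value 46 → 53 left.
All 23 ha of Maize fit (value 47) → 30 remain.
Lentils: take in full, 28 ha for value 36 → 2 left.
Only 2 ha remain; take 2/25 of Cotton for value 25×2/25 = 2.
Total value = 185.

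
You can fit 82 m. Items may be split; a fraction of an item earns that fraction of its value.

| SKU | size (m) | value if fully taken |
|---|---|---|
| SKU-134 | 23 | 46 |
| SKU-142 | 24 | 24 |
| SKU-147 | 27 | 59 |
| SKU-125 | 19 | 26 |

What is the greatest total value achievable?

Rank by value-to-size ratio: SKU-147 59/27≈2.19, SKU-134 46/23≈2, SKU-125 26/19≈1.37, SKU-142 24/24≈1.
All 27 m of SKU-147 fit (value 59) — 55 remain.
All 23 m of SKU-134 fit (value 46) — 32 remain.
Take all of SKU-125 (19 m, value 26) — 13 m left.
Only 13 m remain; take 13/24 of SKU-142 for value 24×13/24 = 13.
Total value = 144.

144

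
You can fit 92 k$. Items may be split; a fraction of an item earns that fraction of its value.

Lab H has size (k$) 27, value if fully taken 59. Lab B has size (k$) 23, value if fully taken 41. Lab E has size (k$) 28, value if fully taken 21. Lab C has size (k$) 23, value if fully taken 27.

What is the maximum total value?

Sort by value density: Lab H 59/27≈2.19, Lab B 41/23≈1.78, Lab C 27/23≈1.17, Lab E 21/28≈0.75.
Lab H: take in full, 27 k$ for value 59 ; 65 left.
All 23 k$ of Lab B fit (value 41) ; 42 remain.
Take all of Lab C (23 k$, value 27) ; 19 k$ left.
Fill the last 19 k$ with part of Lab E: 19/28 of it earns 14.25.
Total value = 141.25.

141.25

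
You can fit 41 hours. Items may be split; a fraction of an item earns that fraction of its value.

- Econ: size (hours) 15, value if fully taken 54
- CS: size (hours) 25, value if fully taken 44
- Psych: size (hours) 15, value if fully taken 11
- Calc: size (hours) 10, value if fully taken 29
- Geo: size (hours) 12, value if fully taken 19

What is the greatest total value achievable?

Sort by value density: Econ 54/15≈3.6, Calc 29/10≈2.9, CS 44/25≈1.76, Geo 19/12≈1.58, Psych 11/15≈0.733.
All 15 hours of Econ fit (value 54) ; 26 remain.
Take all of Calc (10 hours, value 29) ; 16 hours left.
16 hours left: a 16/25 share of CS gives 44×16/25 = 28.16.
Total value = 111.16.

111.16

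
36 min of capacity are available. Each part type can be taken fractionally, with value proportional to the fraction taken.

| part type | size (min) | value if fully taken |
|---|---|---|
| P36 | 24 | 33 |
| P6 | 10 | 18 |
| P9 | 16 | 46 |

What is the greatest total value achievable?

Rank by value-to-size ratio: P9 46/16≈2.88, P6 18/10≈1.8, P36 33/24≈1.38.
Take all of P9 (16 min, value 46) ; 20 min left.
P6: take in full, 10 min for value 18 ; 10 left.
Fill the last 10 min with part of P36: 10/24 of it earns 13.75.
Total value = 77.75.

77.75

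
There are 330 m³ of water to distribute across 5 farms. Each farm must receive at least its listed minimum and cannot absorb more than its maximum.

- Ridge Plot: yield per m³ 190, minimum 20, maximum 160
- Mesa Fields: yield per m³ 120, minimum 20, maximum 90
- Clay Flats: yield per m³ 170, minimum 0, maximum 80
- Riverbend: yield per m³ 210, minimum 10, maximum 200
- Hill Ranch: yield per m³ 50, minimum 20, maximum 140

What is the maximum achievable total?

Meeting every minimum uses 20+20+0+10+20 = 70 m³, leaving 260.
Highest yield per m³ first: Riverbend 210 > Ridge Plot 190 > Clay Flats 170 > Mesa Fields 120 > Hill Ranch 50.
Riverbend takes 190 more to reach its cap of 200 ; 70 left.
Ridge Plot: +70 (room for 140) → 90. Pool exhausted.
Total = 190×90 + 120×20 + 210×200 + 50×20 = 62500.

62500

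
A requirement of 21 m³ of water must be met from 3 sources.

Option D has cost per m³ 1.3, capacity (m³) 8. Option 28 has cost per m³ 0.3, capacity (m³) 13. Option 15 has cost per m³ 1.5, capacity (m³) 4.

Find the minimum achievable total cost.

14.3

Use sources in increasing cost order.
Option 28 at 0.3: take all 13 m³ → 8 still needed.
Option D at 1.3: take all 8 m³ → 0 still needed.
Option 15: unused.
Cost = 13×0.3 + 8×1.3 = 14.3.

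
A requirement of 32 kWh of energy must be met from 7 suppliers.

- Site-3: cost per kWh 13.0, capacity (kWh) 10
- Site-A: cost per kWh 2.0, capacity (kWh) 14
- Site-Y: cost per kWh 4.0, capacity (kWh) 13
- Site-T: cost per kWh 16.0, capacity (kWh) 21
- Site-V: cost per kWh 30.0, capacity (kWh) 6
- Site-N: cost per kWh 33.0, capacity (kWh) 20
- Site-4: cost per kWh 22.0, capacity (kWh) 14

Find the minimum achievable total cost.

145

Fill from the cheapest supplier first.
Site-A (2.0): use full 14 ; 18 kWh to go.
Site-Y (4.0): use full 13 ; 5 kWh to go.
Site-3 at 13.0: take 5 of its 10 ; requirement met.
Site-T, Site-4, Site-V, Site-N: unused.
Cost = 14×2.0 + 13×4.0 + 5×13.0 = 145.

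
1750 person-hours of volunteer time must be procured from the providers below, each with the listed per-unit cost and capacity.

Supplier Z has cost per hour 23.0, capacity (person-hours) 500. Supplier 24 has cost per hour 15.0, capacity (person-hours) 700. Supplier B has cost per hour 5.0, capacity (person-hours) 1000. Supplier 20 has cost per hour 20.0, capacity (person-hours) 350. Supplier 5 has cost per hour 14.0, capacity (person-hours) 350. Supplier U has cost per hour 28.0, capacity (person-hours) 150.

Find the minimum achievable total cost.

15900

Cheapest first:
Take 1000 from Supplier B at 5.0 — need 750 more.
Supplier 5 (14.0): use full 350 — 400 person-hours to go.
Supplier 24 at 15.0: take 400 of its 700 — requirement met.
Supplier 20, Supplier Z, Supplier U: unused.
Cost = 1000×5.0 + 350×14.0 + 400×15.0 = 15900.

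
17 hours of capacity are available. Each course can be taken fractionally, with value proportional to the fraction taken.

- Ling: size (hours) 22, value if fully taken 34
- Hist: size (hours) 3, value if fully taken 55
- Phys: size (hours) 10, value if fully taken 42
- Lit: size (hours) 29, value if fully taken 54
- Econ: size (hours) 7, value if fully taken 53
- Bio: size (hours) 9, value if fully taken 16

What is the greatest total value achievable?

137.4

Rank by value-to-size ratio: Hist 55/3≈18.3, Econ 53/7≈7.57, Phys 42/10≈4.2, Lit 54/29≈1.86, Bio 16/9≈1.78, Ling 34/22≈1.55.
Hist: take in full, 3 hours for value 55 ; 14 left.
All 7 hours of Econ fit (value 53) ; 7 remain.
Fill the last 7 hours with part of Phys: 7/10 of it earns 29.4.
Total value = 137.4.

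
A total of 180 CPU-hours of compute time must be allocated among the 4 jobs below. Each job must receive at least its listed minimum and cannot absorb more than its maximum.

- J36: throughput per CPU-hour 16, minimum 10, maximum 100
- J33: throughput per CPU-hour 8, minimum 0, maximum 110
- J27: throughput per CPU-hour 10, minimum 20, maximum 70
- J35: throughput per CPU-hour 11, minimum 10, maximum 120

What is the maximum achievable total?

2460

Meeting every minimum uses 10+0+20+10 = 40 CPU-hours, leaving 140.
Highest throughput per CPU-hour first: J36 16 > J35 11 > J27 10 > J33 8.
Give J36 90 more to hit its cap of 100 — 50 left.
Only 50 left; J35 takes them to reach 60.
Total = 16×100 + 10×20 + 11×60 = 2460.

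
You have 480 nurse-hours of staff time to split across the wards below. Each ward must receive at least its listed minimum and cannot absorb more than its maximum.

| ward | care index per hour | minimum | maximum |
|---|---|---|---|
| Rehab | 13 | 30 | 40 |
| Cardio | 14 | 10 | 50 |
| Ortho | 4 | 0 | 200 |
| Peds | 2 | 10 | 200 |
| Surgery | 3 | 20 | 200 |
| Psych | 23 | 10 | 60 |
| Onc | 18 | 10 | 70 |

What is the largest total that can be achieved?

Meeting every minimum uses 30+10+0+10+20+10+10 = 90 nurse-hours, leaving 390.
Order the wards by care index per hour: Psych 23 > Onc 18 > Cardio 14 > Rehab 13 > Ortho 4 > Surgery 3 > Peds 2.
Give Psych 50 more to hit its cap of 60 → 340 left.
Give Onc 60 more to hit its cap of 70 → 280 left.
Give Cardio 40 more to hit its cap of 50 → 240 left.
Rehab takes 10 more to reach its cap of 40 → 230 left.
Ortho: +200 to 200 (cap) → 30 left.
Surgery: +30 (room for 180) → 50. Pool exhausted.
Total = 13×40 + 14×50 + 4×200 + 2×10 + 3×50 + 23×60 + 18×70 = 4830.

4830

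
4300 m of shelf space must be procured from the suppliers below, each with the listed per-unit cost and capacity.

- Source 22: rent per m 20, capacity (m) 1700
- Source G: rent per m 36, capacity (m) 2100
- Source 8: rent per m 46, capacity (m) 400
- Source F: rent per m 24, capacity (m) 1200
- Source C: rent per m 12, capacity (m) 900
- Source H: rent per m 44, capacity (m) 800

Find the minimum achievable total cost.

Fill from the cheapest supplier first.
Source C at 12: take all 900 m — 3400 still needed.
Take 1700 from Source 22 at 20 — need 1700 more.
Source F (24): use full 1200 — 500 m to go.
Take 500 from Source G at 36 to finish.
Source H, Source 8: unused.
Cost = 900×12 + 1700×20 + 1200×24 + 500×36 = 91600.

91600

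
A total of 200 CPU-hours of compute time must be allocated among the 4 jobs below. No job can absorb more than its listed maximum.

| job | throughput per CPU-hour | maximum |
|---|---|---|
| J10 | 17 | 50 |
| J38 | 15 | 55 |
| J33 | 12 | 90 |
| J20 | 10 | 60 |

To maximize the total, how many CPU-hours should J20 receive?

Highest throughput per CPU-hour first: J10 17 > J38 15 > J33 12 > J20 10.
J10: +50 to 50 (cap) ; 150 left.
J38 takes 55 to reach its cap of 55 ; 95 left.
J33: +90 to 90 (cap) ; 5 left.
Only 5 left; J20 takes them to reach 5.

5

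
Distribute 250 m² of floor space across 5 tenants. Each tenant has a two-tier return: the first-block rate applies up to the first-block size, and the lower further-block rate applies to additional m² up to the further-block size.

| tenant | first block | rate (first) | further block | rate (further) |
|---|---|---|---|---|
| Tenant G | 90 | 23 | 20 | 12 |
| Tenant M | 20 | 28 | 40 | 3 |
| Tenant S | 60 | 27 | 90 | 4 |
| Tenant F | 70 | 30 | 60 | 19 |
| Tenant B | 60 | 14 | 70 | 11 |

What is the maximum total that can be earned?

Treat each block as its own option and order by rate: Tenant F/first 30 > Tenant M/first 28 > Tenant S/first 27 > Tenant G/first 23 > Tenant F/second 19 > Tenant B/first 14 > Tenant G/second 12 > Tenant B/second 11 > Tenant S/second 4 > Tenant M/second 3.
Tenant F first at 30: fill all 70 → 180 left.
Tenant M first at 28: fill all 20 → 160 left.
Tenant S first at 27: fill all 60 → 100 left.
Tenant G first at 23: fill all 90 → 10 left.
10 remain; put them into Tenant F second at 19.
Total = 30×70 + 28×20 + 27×60 + 23×90 + 19×10 = 6540.

6540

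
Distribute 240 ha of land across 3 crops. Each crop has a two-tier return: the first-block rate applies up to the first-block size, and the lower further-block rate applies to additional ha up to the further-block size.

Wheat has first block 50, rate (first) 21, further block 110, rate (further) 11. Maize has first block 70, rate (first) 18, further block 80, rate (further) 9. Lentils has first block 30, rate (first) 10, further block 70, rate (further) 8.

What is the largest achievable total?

3620

Treat each block as its own option and order by rate: Wheat/first 21 > Maize/first 18 > Wheat/second 11 > Lentils/first 10 > Maize/second 9 > Lentils/second 8.
Wheat first at 21: fill all 50 — 190 left.
Maize/first (18): +70 — 120 left.
Wheat/second (11): +110 — 10 left.
10 remain; put them into Lentils first at 10.
Total = 21×50 + 18×70 + 11×110 + 10×10 = 3620.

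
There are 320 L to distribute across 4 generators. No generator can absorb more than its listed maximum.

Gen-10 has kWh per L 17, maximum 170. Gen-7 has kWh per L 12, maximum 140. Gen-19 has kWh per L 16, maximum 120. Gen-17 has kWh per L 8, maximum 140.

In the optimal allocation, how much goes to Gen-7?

30

Order the generators by kWh per L: Gen-10 17 > Gen-19 16 > Gen-7 12 > Gen-17 8.
Give Gen-10 170 to hit its cap of 170 — 150 left.
Gen-19 takes 120 to reach its cap of 120 — 30 left.
Gen-7 has room for 140 but only 30 remain, so it gets 30.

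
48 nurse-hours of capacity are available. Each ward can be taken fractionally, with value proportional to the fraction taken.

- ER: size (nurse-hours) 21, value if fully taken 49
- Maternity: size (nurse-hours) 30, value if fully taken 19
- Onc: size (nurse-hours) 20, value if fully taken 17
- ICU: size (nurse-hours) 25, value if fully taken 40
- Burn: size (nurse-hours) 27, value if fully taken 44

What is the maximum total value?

Best value per unit of size first: ER 49/21≈2.33, Burn 44/27≈1.63, ICU 40/25≈1.6, Onc 17/20≈0.85, Maternity 19/30≈0.633.
Take all of ER (21 nurse-hours, value 49) ; 27 nurse-hours left.
Take all of Burn (27 nurse-hours, value 44) ; 0 nurse-hours left.
Total value = 93.

93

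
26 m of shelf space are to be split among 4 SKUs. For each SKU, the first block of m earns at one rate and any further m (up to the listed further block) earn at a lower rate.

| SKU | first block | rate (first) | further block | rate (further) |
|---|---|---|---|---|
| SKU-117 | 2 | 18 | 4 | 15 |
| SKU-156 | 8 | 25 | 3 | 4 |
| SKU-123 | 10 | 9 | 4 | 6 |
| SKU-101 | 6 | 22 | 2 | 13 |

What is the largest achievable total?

Rank every tier by rate: SKU-156/T1 25 > SKU-101/T1 22 > SKU-117/T1 18 > SKU-117/T2 15 > SKU-101/T2 13 > SKU-123/T1 9 > SKU-123/T2 6 > SKU-156/T2 4.
Fill SKU-156 T1 block (8 at 25) — 18 left.
SKU-101/T1 (22): +6 — 12 left.
Fill SKU-117 T1 block (2 at 18) — 10 left.
SKU-117/T2 (15): +4 — 6 left.
SKU-101/T2 (13): +2 — 4 left.
SKU-123/T1: +4 of 10 at 9; pool empty.
Total = 25×8 + 22×6 + 18×2 + 15×4 + 13×2 + 9×4 = 490.

490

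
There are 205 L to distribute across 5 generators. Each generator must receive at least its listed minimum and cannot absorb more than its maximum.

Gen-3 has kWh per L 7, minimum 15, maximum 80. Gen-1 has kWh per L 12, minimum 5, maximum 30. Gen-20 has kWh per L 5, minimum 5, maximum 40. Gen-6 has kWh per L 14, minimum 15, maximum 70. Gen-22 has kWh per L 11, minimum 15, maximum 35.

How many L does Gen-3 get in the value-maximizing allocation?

65

Meeting every minimum uses 15+5+5+15+15 = 55 L, leaving 150.
Highest kWh per L first: Gen-6 14 > Gen-1 12 > Gen-22 11 > Gen-3 7 > Gen-20 5.
Gen-6 takes 55 more to reach its cap of 70 → 95 left.
Give Gen-1 25 more to hit its cap of 30 → 70 left.
Gen-22 takes 20 more to reach its cap of 35 → 50 left.
Only 50 left; Gen-3 takes them to reach 65.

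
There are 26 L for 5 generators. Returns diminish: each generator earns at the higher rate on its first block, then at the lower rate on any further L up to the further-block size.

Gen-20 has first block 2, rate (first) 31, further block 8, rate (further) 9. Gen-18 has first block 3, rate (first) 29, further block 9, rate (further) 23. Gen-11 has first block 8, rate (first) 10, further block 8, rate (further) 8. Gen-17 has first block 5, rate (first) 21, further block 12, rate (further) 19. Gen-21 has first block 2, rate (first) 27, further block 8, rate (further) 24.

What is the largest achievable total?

644

Treat each block as its own option and order by rate: Gen-20/first 31 > Gen-18/first 29 > Gen-21/first 27 > Gen-21/second 24 > Gen-18/second 23 > Gen-17/first 21 > Gen-17/second 19 > Gen-11/first 10 > Gen-20/second 9 > Gen-11/second 8.
Fill Gen-20 first block (2 at 31) — 24 left.
Gen-18 first at 29: fill all 3 — 21 left.
Gen-21 first at 27: fill all 2 — 19 left.
Gen-21 second at 24: fill all 8 — 11 left.
Fill Gen-18 second block (9 at 23) — 2 left.
Gen-17/first: +2 of 5 at 21; pool empty.
Total = 31×2 + 29×3 + 27×2 + 24×8 + 23×9 + 21×2 = 644.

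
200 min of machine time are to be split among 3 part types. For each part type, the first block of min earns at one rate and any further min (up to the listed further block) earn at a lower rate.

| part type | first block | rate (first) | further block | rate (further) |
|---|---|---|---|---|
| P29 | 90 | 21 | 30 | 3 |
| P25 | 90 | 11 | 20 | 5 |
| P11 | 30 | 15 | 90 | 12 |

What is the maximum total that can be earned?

3300

Rank every tier by rate: P29/first 21 > P11/first 15 > P11/second 12 > P25/first 11 > P25/second 5 > P29/second 3.
Fill P29 first block (90 at 21) → 110 left.
P11 first at 15: fill all 30 → 80 left.
80 remain; put them into P11 second at 12.
Total = 21×90 + 15×30 + 12×80 = 3300.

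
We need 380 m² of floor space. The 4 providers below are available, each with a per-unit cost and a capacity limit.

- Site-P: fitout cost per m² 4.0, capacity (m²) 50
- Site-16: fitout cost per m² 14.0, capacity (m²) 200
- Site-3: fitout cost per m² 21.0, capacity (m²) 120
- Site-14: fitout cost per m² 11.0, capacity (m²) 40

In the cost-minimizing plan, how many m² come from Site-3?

90

Use providers in increasing cost order.
Site-P (4.0): use full 50 — 330 m² to go.
Take 40 from Site-14 at 11.0 — need 290 more.
Take 200 from Site-16 at 14.0 — need 90 more.
Take 90 from Site-3 at 21.0 to finish.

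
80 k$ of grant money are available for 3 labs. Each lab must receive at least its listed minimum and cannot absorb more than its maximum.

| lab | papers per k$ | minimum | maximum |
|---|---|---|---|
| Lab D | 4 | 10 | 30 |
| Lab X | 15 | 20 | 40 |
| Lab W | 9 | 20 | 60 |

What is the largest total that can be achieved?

910

Meeting every minimum uses 10+20+20 = 50 k$, leaving 30.
Order the labs by papers per k$: Lab X 15 > Lab W 9 > Lab D 4.
Give Lab X 20 more to hit its cap of 40 — 10 left.
Lab W: +10 (room for 40) → 30. Pool exhausted.
Total = 4×10 + 15×40 + 9×30 = 910.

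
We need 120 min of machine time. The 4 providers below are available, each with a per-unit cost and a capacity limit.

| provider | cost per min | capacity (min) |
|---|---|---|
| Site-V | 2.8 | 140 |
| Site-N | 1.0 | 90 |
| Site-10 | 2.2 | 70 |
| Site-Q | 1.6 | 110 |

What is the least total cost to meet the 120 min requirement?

Fill from the cheapest provider first.
Site-N at 1.0: take all 90 min — 30 still needed.
Site-Q (1.6): take the remaining 30 — done.
Site-10, Site-V: unused.
Cost = 90×1.0 + 30×1.6 = 138.

138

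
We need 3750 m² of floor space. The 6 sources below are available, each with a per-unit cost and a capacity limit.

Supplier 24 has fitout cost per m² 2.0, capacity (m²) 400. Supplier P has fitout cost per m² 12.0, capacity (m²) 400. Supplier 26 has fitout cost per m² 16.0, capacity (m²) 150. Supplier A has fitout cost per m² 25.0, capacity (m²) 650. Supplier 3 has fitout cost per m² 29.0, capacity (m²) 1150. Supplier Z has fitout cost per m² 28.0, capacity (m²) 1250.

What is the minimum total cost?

Cheapest first:
Supplier 24 (2.0): use full 400 → 3350 m² to go.
Supplier P (12.0): use full 400 → 2950 m² to go.
Supplier 26 (16.0): use full 150 → 2800 m² to go.
Take 650 from Supplier A at 25.0 → need 2150 more.
Supplier Z at 28.0: take all 1250 m² → 900 still needed.
Supplier 3 at 29.0: take 900 of its 1150 → requirement met.
Cost = 400×2.0 + 400×12.0 + 150×16.0 + 650×25.0 + 1250×28.0 + 900×29.0 = 85350.

85350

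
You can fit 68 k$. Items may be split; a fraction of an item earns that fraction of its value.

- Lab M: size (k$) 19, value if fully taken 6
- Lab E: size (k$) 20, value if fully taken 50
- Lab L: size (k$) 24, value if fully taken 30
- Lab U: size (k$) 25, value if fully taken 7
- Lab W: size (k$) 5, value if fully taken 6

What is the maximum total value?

92

Sort by value density: Lab E 50/20≈2.5, Lab L 30/24≈1.25, Lab W 6/5≈1.2, Lab M 6/19≈0.316, Lab U 7/25≈0.28.
Lab E: take in full, 20 k$ for value 50 — 48 left.
Take all of Lab L (24 k$, value 30) — 24 k$ left.
Lab W: take in full, 5 k$ for value 6 — 19 left.
Lab M: take in full, 19 k$ for value 6 — 0 left.
Total value = 92.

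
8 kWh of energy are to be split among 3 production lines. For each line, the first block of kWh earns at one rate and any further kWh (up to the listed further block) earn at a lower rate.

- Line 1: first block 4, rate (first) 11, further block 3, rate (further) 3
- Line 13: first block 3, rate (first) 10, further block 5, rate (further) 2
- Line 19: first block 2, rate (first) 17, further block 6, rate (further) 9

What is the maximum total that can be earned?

98

Treat each block as its own option and order by rate: Line 19/tier1 17 > Line 1/tier1 11 > Line 13/tier1 10 > Line 19/tier2 9 > Line 1/tier2 3 > Line 13/tier2 2.
Fill Line 19 tier1 block (2 at 17) — 6 left.
Line 1/tier1 (11): +4 — 2 left.
2 remain; put them into Line 13 tier1 at 10.
Total = 17×2 + 11×4 + 10×2 = 98.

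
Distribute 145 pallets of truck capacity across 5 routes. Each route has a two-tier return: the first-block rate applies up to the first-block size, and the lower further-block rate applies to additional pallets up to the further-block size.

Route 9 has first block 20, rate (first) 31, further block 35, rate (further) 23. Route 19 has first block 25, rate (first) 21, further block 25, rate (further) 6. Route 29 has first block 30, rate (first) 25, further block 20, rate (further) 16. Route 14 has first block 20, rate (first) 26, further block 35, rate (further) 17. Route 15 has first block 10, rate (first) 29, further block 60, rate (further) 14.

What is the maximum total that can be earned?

Rank every tier by rate: Route 9/first 31 > Route 15/first 29 > Route 14/first 26 > Route 29/first 25 > Route 9/second 23 > Route 19/first 21 > Route 14/second 17 > Route 29/second 16 > Route 15/second 14 > Route 19/second 6.
Route 9/first (31): +20 — 125 left.
Fill Route 15 first block (10 at 29) — 115 left.
Route 14/first (26): +20 — 95 left.
Route 29/first (25): +30 — 65 left.
Route 9/second (23): +35 — 30 left.
Route 19 first at 21: fill all 25 — 5 left.
Route 14/second: +5 of 35 at 17; pool empty.
Total = 31×20 + 29×10 + 26×20 + 25×30 + 23×35 + 21×25 + 17×5 = 3595.

3595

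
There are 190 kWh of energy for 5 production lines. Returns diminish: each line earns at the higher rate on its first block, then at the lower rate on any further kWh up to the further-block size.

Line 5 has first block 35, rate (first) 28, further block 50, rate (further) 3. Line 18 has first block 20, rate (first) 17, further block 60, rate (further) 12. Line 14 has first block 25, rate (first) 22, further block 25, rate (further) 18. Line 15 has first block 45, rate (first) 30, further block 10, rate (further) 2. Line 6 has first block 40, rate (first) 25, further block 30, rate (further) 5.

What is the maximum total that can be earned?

Treat each block as its own option and order by rate: Line 15/tier1 30 > Line 5/tier1 28 > Line 6/tier1 25 > Line 14/tier1 22 > Line 14/tier2 18 > Line 18/tier1 17 > Line 18/tier2 12 > Line 6/tier2 5 > Line 5/tier2 3 > Line 15/tier2 2.
Line 15/tier1 (30): +45 — 145 left.
Line 5/tier1 (28): +35 — 110 left.
Fill Line 6 tier1 block (40 at 25) — 70 left.
Line 14/tier1 (22): +25 — 45 left.
Line 14/tier2 (18): +25 — 20 left.
Line 18/tier1 (17): +20 — 0 left.
Total = 30×45 + 28×35 + 25×40 + 22×25 + 18×25 + 17×20 = 4670.

4670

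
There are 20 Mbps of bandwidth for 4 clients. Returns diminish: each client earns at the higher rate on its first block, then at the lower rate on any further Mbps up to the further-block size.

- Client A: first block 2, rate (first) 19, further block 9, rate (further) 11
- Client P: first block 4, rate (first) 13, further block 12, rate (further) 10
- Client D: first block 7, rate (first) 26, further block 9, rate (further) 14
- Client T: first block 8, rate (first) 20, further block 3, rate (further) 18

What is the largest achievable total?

Rank every tier by rate: Client D/first 26 > Client T/first 20 > Client A/first 19 > Client T/second 18 > Client D/second 14 > Client P/first 13 > Client A/second 11 > Client P/second 10.
Client D first at 26: fill all 7 ; 13 left.
Client T first at 20: fill all 8 ; 5 left.
Client A/first (19): +2 ; 3 left.
Client T/second (18): +3 ; 0 left.
Total = 26×7 + 20×8 + 19×2 + 18×3 = 434.

434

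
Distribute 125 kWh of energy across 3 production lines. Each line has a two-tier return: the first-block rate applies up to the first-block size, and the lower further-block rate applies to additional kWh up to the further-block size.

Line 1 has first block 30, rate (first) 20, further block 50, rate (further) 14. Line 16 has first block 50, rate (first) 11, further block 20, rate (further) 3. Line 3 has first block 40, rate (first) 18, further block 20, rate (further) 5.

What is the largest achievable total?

Order all 6 blocks by rate: Line 1/tier1 20 > Line 3/tier1 18 > Line 1/tier2 14 > Line 16/tier1 11 > Line 3/tier2 5 > Line 16/tier2 3.
Line 1/tier1 (20): +30 — 95 left.
Fill Line 3 tier1 block (40 at 18) — 55 left.
Line 1/tier2 (14): +50 — 5 left.
Line 16 tier1 at 11: only 5 left, fill 5.
Total = 20×30 + 18×40 + 14×50 + 11×5 = 2075.

2075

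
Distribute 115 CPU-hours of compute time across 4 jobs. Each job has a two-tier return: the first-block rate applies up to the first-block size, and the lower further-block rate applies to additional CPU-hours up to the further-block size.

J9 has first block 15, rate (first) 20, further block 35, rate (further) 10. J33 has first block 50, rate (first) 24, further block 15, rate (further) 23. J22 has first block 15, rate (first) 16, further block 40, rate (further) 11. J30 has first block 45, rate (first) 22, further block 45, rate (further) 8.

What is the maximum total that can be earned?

Treat each block as its own option and order by rate: J33/T1 24 > J33/T2 23 > J30/T1 22 > J9/T1 20 > J22/T1 16 > J22/T2 11 > J9/T2 10 > J30/T2 8.
J33 T1 at 24: fill all 50 ; 65 left.
Fill J33 T2 block (15 at 23) ; 50 left.
J30/T1 (22): +45 ; 5 left.
J9/T1: +5 of 15 at 20; pool empty.
Total = 24×50 + 23×15 + 22×45 + 20×5 = 2635.

2635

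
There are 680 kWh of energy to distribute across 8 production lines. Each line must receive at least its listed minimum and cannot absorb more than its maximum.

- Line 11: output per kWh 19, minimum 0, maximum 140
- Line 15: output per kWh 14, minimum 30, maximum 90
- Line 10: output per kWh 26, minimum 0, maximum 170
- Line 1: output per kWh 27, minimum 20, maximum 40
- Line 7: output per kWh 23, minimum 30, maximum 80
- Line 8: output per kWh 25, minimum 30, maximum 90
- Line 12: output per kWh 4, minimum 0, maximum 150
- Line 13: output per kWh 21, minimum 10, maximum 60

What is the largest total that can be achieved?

Meeting every minimum uses 0+30+0+20+30+30+0+10 = 120 kWh, leaving 560.
Rank by output per kWh: Line 1 27 > Line 10 26 > Line 8 25 > Line 7 23 > Line 13 21 > Line 11 19 > Line 15 14 > Line 12 4.
Line 1 takes 20 more to reach its cap of 40 ; 540 left.
Line 10: +170 to 170 (cap) ; 370 left.
Line 8 takes 60 more to reach its cap of 90 ; 310 left.
Line 7: +50 to 80 (cap) ; 260 left.
Line 13 takes 50 more to reach its cap of 60 ; 210 left.
Line 11: +140 to 140 (cap) ; 70 left.
Line 15: +60 to 90 (cap) ; 10 left.
Only 10 left; Line 12 takes them to reach 10.
Total = 19×140 + 14×90 + 26×170 + 27×40 + 23×80 + 25×90 + 4×10 + 21×60 = 14810.

14810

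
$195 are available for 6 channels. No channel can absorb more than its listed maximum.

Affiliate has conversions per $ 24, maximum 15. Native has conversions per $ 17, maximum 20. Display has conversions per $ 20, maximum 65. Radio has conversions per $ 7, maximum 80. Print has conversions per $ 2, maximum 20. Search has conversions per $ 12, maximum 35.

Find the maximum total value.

2840

Order the channels by conversions per $: Affiliate 24 > Display 20 > Native 17 > Search 12 > Radio 7 > Print 2.
Affiliate: +15 to 15 (cap) ; 180 left.
Give Display 65 to hit its cap of 65 ; 115 left.
Native: +20 to 20 (cap) ; 95 left.
Give Search 35 to hit its cap of 35 ; 60 left.
Only 60 left; Radio takes them to reach 60.
Total = 24×15 + 17×20 + 20×65 + 7×60 + 12×35 = 2840.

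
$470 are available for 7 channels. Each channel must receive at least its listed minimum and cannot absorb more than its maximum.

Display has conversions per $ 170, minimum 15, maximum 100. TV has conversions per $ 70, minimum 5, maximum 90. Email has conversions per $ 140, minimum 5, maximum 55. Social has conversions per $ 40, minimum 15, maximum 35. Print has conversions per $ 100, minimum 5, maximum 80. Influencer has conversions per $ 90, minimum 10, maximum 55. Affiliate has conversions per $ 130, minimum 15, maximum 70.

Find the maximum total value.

53850

Meeting every minimum uses 15+5+5+15+5+10+15 = 70 $, leaving 400.
Order the channels by conversions per $: Display 170 > Email 140 > Affiliate 130 > Print 100 > Influencer 90 > TV 70 > Social 40.
Display: +85 to 100 (cap) ; 315 left.
Email: +50 to 55 (cap) ; 265 left.
Affiliate takes 55 more to reach its cap of 70 ; 210 left.
Print takes 75 more to reach its cap of 80 ; 135 left.
Influencer takes 45 more to reach its cap of 55 ; 90 left.
TV: +85 to 90 (cap) ; 5 left.
Only 5 left; Social takes them to reach 20.
Total = 170×100 + 70×90 + 140×55 + 40×20 + 100×80 + 90×55 + 130×70 = 53850.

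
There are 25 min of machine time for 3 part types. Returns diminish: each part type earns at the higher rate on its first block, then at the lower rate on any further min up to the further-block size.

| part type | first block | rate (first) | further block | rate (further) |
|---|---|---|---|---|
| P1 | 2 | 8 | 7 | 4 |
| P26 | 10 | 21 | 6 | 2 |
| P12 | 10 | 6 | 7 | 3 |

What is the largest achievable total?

Rank every tier by rate: P26/tier1 21 > P1/tier1 8 > P12/tier1 6 > P1/tier2 4 > P12/tier2 3 > P26/tier2 2.
Fill P26 tier1 block (10 at 21) — 15 left.
P1 tier1 at 8: fill all 2 — 13 left.
P12 tier1 at 6: fill all 10 — 3 left.
3 remain; put them into P1 tier2 at 4.
Total = 21×10 + 8×2 + 6×10 + 4×3 = 298.

298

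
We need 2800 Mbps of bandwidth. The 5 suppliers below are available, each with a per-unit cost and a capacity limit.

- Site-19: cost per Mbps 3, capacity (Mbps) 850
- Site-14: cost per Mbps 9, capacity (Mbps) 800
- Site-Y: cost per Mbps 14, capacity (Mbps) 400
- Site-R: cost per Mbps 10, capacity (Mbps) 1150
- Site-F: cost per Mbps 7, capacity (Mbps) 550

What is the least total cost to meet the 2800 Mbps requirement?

19600

Fill from the cheapest supplier first.
Site-19 at 3: take all 850 Mbps ; 1950 still needed.
Site-F at 7: take all 550 Mbps ; 1400 still needed.
Site-14 at 9: take all 800 Mbps ; 600 still needed.
Take 600 from Site-R at 10 to finish.
Site-Y: unused.
Cost = 850×3 + 550×7 + 800×9 + 600×10 = 19600.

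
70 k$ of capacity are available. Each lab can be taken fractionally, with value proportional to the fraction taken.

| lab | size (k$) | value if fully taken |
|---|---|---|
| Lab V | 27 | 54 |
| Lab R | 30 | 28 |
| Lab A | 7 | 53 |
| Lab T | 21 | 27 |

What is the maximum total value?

148

Rank by value-to-size ratio: Lab A 53/7≈7.57, Lab V 54/27≈2, Lab T 27/21≈1.29, Lab R 28/30≈0.933.
Take all of Lab A (7 k$, value 53) → 63 k$ left.
All 27 k$ of Lab V fit (value 54) → 36 remain.
All 21 k$ of Lab T fit (value 27) → 15 remain.
Only 15 k$ remain; take 15/30 of Lab R for value 28×15/30 = 14.
Total value = 148.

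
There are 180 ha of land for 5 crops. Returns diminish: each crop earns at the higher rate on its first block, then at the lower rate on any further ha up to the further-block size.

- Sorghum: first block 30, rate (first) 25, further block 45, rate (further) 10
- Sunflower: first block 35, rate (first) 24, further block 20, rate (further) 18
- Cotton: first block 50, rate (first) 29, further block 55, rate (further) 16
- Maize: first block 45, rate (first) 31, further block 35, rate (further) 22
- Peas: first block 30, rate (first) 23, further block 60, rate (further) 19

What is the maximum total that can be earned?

4895

Order all 10 blocks by rate: Maize/tier1 31 > Cotton/tier1 29 > Sorghum/tier1 25 > Sunflower/tier1 24 > Peas/tier1 23 > Maize/tier2 22 > Peas/tier2 19 > Sunflower/tier2 18 > Cotton/tier2 16 > Sorghum/tier2 10.
Maize/tier1 (31): +45 ; 135 left.
Cotton tier1 at 29: fill all 50 ; 85 left.
Fill Sorghum tier1 block (30 at 25) ; 55 left.
Sunflower/tier1 (24): +35 ; 20 left.
20 remain; put them into Peas tier1 at 23.
Total = 31×45 + 29×50 + 25×30 + 24×35 + 23×20 = 4895.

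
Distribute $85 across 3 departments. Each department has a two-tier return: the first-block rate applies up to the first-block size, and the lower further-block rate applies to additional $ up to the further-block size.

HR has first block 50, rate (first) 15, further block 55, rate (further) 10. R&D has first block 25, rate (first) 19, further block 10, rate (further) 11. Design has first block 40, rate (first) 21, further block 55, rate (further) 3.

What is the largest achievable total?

1615

Order all 6 blocks by rate: Design/T1 21 > R&D/T1 19 > HR/T1 15 > R&D/T2 11 > HR/T2 10 > Design/T2 3.
Fill Design T1 block (40 at 21) → 45 left.
R&D T1 at 19: fill all 25 → 20 left.
20 remain; put them into HR T1 at 15.
Total = 21×40 + 19×25 + 15×20 = 1615.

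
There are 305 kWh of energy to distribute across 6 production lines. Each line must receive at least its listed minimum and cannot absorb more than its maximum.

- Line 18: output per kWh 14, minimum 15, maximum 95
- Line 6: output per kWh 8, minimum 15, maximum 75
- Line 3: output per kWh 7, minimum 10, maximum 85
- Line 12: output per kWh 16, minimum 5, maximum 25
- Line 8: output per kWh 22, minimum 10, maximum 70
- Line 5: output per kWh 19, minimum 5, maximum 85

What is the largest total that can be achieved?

Meeting every minimum uses 15+15+10+5+10+5 = 60 kWh, leaving 245.
Rank by output per kWh: Line 8 22 > Line 5 19 > Line 12 16 > Line 18 14 > Line 6 8 > Line 3 7.
Line 8 takes 60 more to reach its cap of 70 ; 185 left.
Give Line 5 80 more to hit its cap of 85 ; 105 left.
Give Line 12 20 more to hit its cap of 25 ; 85 left.
Give Line 18 80 more to hit its cap of 95 ; 5 left.
Only 5 left; Line 6 takes them to reach 20.
Total = 14×95 + 8×20 + 7×10 + 16×25 + 22×70 + 19×85 = 5115.

5115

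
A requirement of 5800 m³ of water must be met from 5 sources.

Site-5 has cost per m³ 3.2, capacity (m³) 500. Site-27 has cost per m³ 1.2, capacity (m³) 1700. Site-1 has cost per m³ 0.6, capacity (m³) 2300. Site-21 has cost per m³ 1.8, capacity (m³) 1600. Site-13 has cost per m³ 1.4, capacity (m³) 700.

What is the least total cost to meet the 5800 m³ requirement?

6380

Cheapest first:
Site-1 (0.6): use full 2300 — 3500 m³ to go.
Site-27 at 1.2: take all 1700 m³ — 1800 still needed.
Site-13 (1.4): use full 700 — 1100 m³ to go.
Take 1100 from Site-21 at 1.8 to finish.
Site-5: unused.
Cost = 2300×0.6 + 1700×1.2 + 700×1.4 + 1100×1.8 = 6380.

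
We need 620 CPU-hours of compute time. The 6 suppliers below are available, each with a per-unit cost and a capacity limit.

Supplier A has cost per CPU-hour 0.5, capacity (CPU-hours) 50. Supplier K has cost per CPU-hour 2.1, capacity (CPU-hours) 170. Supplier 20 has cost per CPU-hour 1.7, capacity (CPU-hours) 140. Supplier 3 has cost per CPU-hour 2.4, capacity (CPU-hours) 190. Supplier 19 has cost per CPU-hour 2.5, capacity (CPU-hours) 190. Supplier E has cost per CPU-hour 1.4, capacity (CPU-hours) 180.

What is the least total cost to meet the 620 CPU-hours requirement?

Use suppliers in increasing cost order.
Supplier A (0.5): use full 50 ; 570 CPU-hours to go.
Take 180 from Supplier E at 1.4 ; need 390 more.
Supplier 20 at 1.7: take all 140 CPU-hours ; 250 still needed.
Supplier K at 2.1: take all 170 CPU-hours ; 80 still needed.
Supplier 3 (2.4): take the remaining 80 ; done.
Supplier 19: unused.
Cost = 50×0.5 + 180×1.4 + 140×1.7 + 170×2.1 + 80×2.4 = 1064.

1064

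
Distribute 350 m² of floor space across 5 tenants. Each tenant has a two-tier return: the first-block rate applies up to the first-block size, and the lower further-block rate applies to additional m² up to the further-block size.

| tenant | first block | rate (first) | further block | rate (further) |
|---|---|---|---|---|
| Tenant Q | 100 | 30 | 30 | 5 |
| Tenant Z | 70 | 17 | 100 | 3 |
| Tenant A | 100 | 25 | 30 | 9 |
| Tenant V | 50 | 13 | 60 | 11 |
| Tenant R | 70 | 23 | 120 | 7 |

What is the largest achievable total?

Treat each block as its own option and order by rate: Tenant Q/T1 30 > Tenant A/T1 25 > Tenant R/T1 23 > Tenant Z/T1 17 > Tenant V/T1 13 > Tenant V/T2 11 > Tenant A/T2 9 > Tenant R/T2 7 > Tenant Q/T2 5 > Tenant Z/T2 3.
Tenant Q/T1 (30): +100 — 250 left.
Tenant A/T1 (25): +100 — 150 left.
Tenant R/T1 (23): +70 — 80 left.
Fill Tenant Z T1 block (70 at 17) — 10 left.
Tenant V T1 at 13: only 10 left, fill 10.
Total = 30×100 + 25×100 + 23×70 + 17×70 + 13×10 = 8430.

8430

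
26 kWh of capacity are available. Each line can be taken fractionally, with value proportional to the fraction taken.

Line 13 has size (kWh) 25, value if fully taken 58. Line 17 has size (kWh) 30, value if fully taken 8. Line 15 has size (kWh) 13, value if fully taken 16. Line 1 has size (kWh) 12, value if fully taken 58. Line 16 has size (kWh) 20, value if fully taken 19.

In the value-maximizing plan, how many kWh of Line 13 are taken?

Rank by value-to-size ratio: Line 1 58/12≈4.83, Line 13 58/25≈2.32, Line 15 16/13≈1.23, Line 16 19/20≈0.95, Line 17 8/30≈0.267.
Take all of Line 1 (12 kWh, value 58) → 14 kWh left.
14 kWh left: a 14/25 share of Line 13 gives 58×14/25 = 32.48.

14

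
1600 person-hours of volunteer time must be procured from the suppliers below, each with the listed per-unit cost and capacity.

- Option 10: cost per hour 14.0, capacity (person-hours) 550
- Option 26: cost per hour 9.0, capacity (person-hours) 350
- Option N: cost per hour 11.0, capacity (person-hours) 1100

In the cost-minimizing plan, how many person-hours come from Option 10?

Use suppliers in increasing cost order.
Take 350 from Option 26 at 9.0 → need 1250 more.
Take 1100 from Option N at 11.0 → need 150 more.
Option 10 at 14.0: take 150 of its 550 → requirement met.

150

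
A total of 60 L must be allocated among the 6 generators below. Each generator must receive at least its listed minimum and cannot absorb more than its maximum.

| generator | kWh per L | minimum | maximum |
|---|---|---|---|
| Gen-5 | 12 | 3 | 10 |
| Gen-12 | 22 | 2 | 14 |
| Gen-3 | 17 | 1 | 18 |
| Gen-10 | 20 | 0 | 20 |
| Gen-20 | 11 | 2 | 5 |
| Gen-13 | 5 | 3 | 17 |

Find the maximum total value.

1087

Meeting every minimum uses 3+2+1+0+2+3 = 11 L, leaving 49.
Highest kWh per L first: Gen-12 22 > Gen-10 20 > Gen-3 17 > Gen-5 12 > Gen-20 11 > Gen-13 5.
Gen-12 takes 12 more to reach its cap of 14 — 37 left.
Give Gen-10 20 more to hit its cap of 20 — 17 left.
Gen-3: +17 to 18 (cap) — 0 left.
Total = 12×3 + 22×14 + 17×18 + 20×20 + 11×2 + 5×3 = 1087.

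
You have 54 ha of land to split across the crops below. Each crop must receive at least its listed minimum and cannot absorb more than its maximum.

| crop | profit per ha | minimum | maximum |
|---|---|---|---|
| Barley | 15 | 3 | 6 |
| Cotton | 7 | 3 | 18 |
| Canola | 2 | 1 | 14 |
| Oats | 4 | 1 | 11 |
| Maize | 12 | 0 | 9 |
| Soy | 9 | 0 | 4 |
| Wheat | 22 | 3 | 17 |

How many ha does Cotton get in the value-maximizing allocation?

16

Meeting every minimum uses 3+3+1+1+0+0+3 = 11 ha, leaving 43.
Order the crops by profit per ha: Wheat 22 > Barley 15 > Maize 12 > Soy 9 > Cotton 7 > Oats 4 > Canola 2.
Wheat: +14 to 17 (cap) ; 29 left.
Give Barley 3 more to hit its cap of 6 ; 26 left.
Give Maize 9 more to hit its cap of 9 ; 17 left.
Soy: +4 to 4 (cap) ; 13 left.
Only 13 left; Cotton takes them to reach 16.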